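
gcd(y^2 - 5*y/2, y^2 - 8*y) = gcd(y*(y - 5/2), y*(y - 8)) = y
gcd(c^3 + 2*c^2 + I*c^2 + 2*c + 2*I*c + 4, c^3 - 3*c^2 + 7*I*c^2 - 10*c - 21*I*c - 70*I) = c + 2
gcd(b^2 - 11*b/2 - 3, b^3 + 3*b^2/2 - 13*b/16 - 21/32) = b + 1/2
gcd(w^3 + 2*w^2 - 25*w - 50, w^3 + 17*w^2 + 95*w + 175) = w + 5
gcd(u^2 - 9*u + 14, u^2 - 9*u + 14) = u^2 - 9*u + 14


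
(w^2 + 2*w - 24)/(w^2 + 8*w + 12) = (w - 4)/(w + 2)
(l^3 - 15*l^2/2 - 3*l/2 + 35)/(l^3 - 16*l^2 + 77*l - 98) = (l^2 - l/2 - 5)/(l^2 - 9*l + 14)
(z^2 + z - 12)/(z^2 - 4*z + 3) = (z + 4)/(z - 1)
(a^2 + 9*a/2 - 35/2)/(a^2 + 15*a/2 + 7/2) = (2*a - 5)/(2*a + 1)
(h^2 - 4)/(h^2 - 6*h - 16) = (h - 2)/(h - 8)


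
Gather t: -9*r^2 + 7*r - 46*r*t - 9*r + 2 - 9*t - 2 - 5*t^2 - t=-9*r^2 - 2*r - 5*t^2 + t*(-46*r - 10)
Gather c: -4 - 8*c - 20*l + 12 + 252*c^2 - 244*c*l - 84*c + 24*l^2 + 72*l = 252*c^2 + c*(-244*l - 92) + 24*l^2 + 52*l + 8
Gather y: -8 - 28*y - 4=-28*y - 12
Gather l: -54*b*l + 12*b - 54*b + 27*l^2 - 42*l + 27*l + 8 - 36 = -42*b + 27*l^2 + l*(-54*b - 15) - 28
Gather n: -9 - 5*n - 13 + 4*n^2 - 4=4*n^2 - 5*n - 26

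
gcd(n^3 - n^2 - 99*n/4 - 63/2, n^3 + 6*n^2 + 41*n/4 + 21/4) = n^2 + 5*n + 21/4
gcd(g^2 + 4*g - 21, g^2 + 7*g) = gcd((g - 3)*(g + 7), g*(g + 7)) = g + 7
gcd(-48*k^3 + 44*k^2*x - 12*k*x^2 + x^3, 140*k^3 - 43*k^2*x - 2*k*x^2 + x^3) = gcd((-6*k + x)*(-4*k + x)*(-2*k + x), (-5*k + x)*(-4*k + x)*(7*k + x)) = -4*k + x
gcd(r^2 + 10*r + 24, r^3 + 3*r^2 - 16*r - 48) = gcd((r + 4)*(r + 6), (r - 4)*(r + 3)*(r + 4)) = r + 4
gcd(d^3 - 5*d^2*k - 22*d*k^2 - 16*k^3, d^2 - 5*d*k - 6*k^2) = d + k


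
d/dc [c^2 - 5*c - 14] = 2*c - 5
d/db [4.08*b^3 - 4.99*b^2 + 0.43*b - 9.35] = 12.24*b^2 - 9.98*b + 0.43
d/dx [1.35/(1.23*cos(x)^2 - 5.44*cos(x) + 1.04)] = (3.321*cos(x) - 7.344)*sin(x)/(1.23*cos(x)^2 - 5.44*cos(x) + 1.04)^2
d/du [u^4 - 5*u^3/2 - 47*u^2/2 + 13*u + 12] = 4*u^3 - 15*u^2/2 - 47*u + 13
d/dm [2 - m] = -1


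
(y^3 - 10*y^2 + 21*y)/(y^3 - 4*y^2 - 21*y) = (y - 3)/(y + 3)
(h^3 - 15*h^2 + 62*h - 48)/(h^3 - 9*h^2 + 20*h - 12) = (h - 8)/(h - 2)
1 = 1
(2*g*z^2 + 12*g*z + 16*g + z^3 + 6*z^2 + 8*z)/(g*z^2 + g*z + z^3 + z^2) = (2*g*z^2 + 12*g*z + 16*g + z^3 + 6*z^2 + 8*z)/(z*(g*z + g + z^2 + z))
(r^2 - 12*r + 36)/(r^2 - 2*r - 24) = (r - 6)/(r + 4)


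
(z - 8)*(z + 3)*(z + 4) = z^3 - z^2 - 44*z - 96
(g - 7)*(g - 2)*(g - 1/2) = g^3 - 19*g^2/2 + 37*g/2 - 7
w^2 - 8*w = w*(w - 8)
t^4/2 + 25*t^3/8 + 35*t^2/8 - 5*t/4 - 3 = (t/2 + 1)*(t - 3/4)*(t + 1)*(t + 4)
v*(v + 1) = v^2 + v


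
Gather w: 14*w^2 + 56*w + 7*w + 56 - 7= 14*w^2 + 63*w + 49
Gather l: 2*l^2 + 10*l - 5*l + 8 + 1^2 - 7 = 2*l^2 + 5*l + 2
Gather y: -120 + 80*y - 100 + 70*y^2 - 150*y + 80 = 70*y^2 - 70*y - 140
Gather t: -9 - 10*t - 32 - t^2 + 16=-t^2 - 10*t - 25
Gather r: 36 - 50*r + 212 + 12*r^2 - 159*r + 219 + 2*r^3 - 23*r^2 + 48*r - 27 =2*r^3 - 11*r^2 - 161*r + 440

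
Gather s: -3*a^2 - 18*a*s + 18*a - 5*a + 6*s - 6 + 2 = -3*a^2 + 13*a + s*(6 - 18*a) - 4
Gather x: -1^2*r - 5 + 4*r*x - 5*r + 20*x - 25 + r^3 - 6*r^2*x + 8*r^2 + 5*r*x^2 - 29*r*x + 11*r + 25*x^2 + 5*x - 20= r^3 + 8*r^2 + 5*r + x^2*(5*r + 25) + x*(-6*r^2 - 25*r + 25) - 50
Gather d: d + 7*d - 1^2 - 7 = 8*d - 8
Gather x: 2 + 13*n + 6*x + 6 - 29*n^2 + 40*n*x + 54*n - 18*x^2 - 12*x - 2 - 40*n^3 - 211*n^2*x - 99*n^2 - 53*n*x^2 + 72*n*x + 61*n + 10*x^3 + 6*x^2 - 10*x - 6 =-40*n^3 - 128*n^2 + 128*n + 10*x^3 + x^2*(-53*n - 12) + x*(-211*n^2 + 112*n - 16)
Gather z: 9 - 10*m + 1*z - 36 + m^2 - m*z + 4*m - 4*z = m^2 - 6*m + z*(-m - 3) - 27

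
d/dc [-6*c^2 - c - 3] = -12*c - 1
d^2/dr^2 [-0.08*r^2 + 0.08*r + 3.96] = -0.160000000000000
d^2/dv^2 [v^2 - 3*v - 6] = 2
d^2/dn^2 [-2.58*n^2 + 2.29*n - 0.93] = -5.16000000000000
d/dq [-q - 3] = -1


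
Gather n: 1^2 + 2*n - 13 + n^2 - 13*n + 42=n^2 - 11*n + 30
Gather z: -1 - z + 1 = -z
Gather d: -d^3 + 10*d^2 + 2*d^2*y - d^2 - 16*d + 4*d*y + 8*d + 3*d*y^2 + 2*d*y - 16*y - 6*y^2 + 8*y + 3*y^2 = -d^3 + d^2*(2*y + 9) + d*(3*y^2 + 6*y - 8) - 3*y^2 - 8*y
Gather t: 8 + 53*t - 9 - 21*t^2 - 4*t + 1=-21*t^2 + 49*t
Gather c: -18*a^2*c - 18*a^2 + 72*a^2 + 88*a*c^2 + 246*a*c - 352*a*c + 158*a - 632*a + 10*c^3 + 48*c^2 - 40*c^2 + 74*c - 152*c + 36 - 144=54*a^2 - 474*a + 10*c^3 + c^2*(88*a + 8) + c*(-18*a^2 - 106*a - 78) - 108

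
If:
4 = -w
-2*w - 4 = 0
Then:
No Solution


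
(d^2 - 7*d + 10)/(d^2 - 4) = (d - 5)/(d + 2)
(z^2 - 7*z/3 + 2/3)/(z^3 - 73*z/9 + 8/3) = 3*(z - 2)/(3*z^2 + z - 24)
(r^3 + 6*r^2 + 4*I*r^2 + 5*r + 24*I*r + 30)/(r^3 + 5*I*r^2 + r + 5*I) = (r + 6)/(r + I)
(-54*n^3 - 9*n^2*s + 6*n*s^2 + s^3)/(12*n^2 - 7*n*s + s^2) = (18*n^2 + 9*n*s + s^2)/(-4*n + s)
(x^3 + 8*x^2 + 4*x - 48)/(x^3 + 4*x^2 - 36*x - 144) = (x - 2)/(x - 6)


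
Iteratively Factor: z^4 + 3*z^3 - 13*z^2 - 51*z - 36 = (z + 3)*(z^3 - 13*z - 12) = (z + 1)*(z + 3)*(z^2 - z - 12) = (z - 4)*(z + 1)*(z + 3)*(z + 3)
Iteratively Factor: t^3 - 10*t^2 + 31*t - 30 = (t - 2)*(t^2 - 8*t + 15) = (t - 5)*(t - 2)*(t - 3)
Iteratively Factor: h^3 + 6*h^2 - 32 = (h + 4)*(h^2 + 2*h - 8) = (h - 2)*(h + 4)*(h + 4)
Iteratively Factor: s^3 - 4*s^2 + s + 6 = (s + 1)*(s^2 - 5*s + 6) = (s - 2)*(s + 1)*(s - 3)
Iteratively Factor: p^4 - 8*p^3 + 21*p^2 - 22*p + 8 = (p - 1)*(p^3 - 7*p^2 + 14*p - 8) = (p - 1)^2*(p^2 - 6*p + 8) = (p - 4)*(p - 1)^2*(p - 2)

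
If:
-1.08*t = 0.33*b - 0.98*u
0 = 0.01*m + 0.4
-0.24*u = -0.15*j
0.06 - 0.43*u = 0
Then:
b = 0.414376321353066 - 3.27272727272727*t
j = 0.22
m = -40.00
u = 0.14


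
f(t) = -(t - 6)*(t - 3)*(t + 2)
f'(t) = -(t - 6)*(t - 3) - (t - 6)*(t + 2) - (t - 3)*(t + 2)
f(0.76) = -32.40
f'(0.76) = 8.91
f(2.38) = -9.83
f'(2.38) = 16.33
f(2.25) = -11.95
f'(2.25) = 16.31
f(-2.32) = 14.16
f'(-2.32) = -48.63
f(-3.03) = 56.08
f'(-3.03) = -69.96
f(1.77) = -19.61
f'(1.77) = 15.38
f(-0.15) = -35.84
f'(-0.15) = -2.17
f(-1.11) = -26.01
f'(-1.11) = -19.24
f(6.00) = 0.00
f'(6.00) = -24.00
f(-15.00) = 4914.00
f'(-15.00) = -885.00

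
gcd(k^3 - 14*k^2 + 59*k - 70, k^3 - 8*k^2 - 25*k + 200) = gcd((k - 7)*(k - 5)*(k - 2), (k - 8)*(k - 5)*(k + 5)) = k - 5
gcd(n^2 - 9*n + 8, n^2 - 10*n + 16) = n - 8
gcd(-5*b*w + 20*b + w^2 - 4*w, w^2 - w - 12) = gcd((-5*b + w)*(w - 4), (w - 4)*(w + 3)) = w - 4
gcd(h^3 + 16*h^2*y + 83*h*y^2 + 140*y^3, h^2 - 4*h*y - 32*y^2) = h + 4*y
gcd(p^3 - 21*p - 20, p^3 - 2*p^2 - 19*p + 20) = p^2 - p - 20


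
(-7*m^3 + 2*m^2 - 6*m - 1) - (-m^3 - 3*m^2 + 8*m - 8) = -6*m^3 + 5*m^2 - 14*m + 7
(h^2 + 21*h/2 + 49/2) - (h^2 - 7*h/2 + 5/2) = 14*h + 22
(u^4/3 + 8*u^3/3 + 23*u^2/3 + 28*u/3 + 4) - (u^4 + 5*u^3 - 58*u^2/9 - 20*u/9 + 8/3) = -2*u^4/3 - 7*u^3/3 + 127*u^2/9 + 104*u/9 + 4/3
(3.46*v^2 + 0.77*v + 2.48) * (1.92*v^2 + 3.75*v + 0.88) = 6.6432*v^4 + 14.4534*v^3 + 10.6939*v^2 + 9.9776*v + 2.1824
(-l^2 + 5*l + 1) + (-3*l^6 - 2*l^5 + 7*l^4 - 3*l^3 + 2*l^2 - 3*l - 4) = -3*l^6 - 2*l^5 + 7*l^4 - 3*l^3 + l^2 + 2*l - 3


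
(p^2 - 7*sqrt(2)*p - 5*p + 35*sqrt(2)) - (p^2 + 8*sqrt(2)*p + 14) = -15*sqrt(2)*p - 5*p - 14 + 35*sqrt(2)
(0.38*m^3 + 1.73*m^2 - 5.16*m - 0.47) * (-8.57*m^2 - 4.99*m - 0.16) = -3.2566*m^5 - 16.7223*m^4 + 35.5277*m^3 + 29.4995*m^2 + 3.1709*m + 0.0752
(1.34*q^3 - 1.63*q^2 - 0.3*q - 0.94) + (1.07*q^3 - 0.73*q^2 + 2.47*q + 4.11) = 2.41*q^3 - 2.36*q^2 + 2.17*q + 3.17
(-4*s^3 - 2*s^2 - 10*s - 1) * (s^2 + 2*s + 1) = -4*s^5 - 10*s^4 - 18*s^3 - 23*s^2 - 12*s - 1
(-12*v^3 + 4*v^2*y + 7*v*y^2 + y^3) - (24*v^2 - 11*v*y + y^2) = -12*v^3 + 4*v^2*y - 24*v^2 + 7*v*y^2 + 11*v*y + y^3 - y^2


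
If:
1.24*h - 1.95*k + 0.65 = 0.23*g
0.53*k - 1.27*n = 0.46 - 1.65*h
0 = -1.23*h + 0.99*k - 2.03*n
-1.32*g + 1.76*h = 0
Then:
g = 0.27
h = 0.21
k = 0.43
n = 0.09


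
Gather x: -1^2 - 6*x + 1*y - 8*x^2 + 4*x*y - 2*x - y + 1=-8*x^2 + x*(4*y - 8)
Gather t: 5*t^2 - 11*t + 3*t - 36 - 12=5*t^2 - 8*t - 48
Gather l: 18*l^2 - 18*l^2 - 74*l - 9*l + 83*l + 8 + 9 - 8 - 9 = 0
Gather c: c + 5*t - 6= c + 5*t - 6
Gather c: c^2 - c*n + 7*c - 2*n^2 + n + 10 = c^2 + c*(7 - n) - 2*n^2 + n + 10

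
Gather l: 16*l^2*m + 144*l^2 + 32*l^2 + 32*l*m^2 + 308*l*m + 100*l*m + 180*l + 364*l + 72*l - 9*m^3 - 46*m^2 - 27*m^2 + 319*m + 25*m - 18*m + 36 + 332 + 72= l^2*(16*m + 176) + l*(32*m^2 + 408*m + 616) - 9*m^3 - 73*m^2 + 326*m + 440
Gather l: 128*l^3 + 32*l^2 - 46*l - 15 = 128*l^3 + 32*l^2 - 46*l - 15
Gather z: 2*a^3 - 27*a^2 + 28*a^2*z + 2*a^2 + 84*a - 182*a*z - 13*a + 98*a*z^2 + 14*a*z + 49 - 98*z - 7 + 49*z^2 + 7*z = 2*a^3 - 25*a^2 + 71*a + z^2*(98*a + 49) + z*(28*a^2 - 168*a - 91) + 42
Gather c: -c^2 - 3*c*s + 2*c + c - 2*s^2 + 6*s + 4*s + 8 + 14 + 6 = -c^2 + c*(3 - 3*s) - 2*s^2 + 10*s + 28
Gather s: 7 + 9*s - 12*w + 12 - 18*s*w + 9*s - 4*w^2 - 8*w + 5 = s*(18 - 18*w) - 4*w^2 - 20*w + 24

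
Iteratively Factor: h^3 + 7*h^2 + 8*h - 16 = (h - 1)*(h^2 + 8*h + 16) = (h - 1)*(h + 4)*(h + 4)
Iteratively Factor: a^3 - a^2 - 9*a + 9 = (a - 3)*(a^2 + 2*a - 3) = (a - 3)*(a - 1)*(a + 3)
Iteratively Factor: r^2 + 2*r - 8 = (r - 2)*(r + 4)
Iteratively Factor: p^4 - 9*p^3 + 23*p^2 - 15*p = (p - 3)*(p^3 - 6*p^2 + 5*p) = (p - 5)*(p - 3)*(p^2 - p) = p*(p - 5)*(p - 3)*(p - 1)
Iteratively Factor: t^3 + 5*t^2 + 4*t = (t)*(t^2 + 5*t + 4) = t*(t + 4)*(t + 1)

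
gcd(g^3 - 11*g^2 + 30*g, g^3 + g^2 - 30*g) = g^2 - 5*g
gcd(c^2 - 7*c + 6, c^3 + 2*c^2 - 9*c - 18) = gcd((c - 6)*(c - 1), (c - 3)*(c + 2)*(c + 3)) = 1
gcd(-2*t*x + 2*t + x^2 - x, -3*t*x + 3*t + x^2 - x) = x - 1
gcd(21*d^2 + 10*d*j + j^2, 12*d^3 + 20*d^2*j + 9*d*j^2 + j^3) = 1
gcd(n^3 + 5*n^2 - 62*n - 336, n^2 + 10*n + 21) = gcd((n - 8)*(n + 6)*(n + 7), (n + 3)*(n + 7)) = n + 7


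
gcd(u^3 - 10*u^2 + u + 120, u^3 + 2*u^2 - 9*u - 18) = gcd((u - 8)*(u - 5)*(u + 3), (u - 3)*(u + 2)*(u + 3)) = u + 3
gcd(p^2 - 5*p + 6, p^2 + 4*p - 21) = p - 3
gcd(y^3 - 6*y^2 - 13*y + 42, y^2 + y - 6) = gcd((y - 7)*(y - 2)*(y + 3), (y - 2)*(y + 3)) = y^2 + y - 6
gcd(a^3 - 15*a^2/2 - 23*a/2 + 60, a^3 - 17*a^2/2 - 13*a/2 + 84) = a^2 - 5*a - 24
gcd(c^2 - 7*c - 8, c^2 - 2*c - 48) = c - 8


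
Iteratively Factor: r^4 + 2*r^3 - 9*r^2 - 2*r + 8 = (r + 4)*(r^3 - 2*r^2 - r + 2) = (r + 1)*(r + 4)*(r^2 - 3*r + 2) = (r - 2)*(r + 1)*(r + 4)*(r - 1)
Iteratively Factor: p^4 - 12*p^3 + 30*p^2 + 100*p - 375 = (p + 3)*(p^3 - 15*p^2 + 75*p - 125) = (p - 5)*(p + 3)*(p^2 - 10*p + 25) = (p - 5)^2*(p + 3)*(p - 5)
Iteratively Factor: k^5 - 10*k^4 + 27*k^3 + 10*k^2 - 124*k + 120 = (k - 3)*(k^4 - 7*k^3 + 6*k^2 + 28*k - 40) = (k - 3)*(k - 2)*(k^3 - 5*k^2 - 4*k + 20) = (k - 3)*(k - 2)*(k + 2)*(k^2 - 7*k + 10) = (k - 5)*(k - 3)*(k - 2)*(k + 2)*(k - 2)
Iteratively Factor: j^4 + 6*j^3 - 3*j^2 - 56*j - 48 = (j + 1)*(j^3 + 5*j^2 - 8*j - 48) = (j + 1)*(j + 4)*(j^2 + j - 12) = (j + 1)*(j + 4)^2*(j - 3)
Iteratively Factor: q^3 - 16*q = (q - 4)*(q^2 + 4*q) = q*(q - 4)*(q + 4)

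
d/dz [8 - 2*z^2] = -4*z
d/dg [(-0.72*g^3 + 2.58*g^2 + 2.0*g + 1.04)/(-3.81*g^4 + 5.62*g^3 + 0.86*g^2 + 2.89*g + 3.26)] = (-2.7432*g^6 + 19.6596*g^5 + 7.7412*g^4 - 10.792*g^3 - 18.8398*g^2 + 15.0328*g + 3.5144)/(14.5161*g^8 - 42.8244*g^7 + 25.0312*g^6 - 12.3554*g^5 + 8.38200000000001*g^4 + 41.6132*g^3 + 13.9593*g^2 + 18.8428*g + 10.6276)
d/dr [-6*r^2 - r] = -12*r - 1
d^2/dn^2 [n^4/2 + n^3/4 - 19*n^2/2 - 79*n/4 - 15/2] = 6*n^2 + 3*n/2 - 19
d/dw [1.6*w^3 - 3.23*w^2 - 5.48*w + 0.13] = 4.8*w^2 - 6.46*w - 5.48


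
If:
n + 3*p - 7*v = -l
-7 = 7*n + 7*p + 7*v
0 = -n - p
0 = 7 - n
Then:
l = 7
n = 7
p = -7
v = -1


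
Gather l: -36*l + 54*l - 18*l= 0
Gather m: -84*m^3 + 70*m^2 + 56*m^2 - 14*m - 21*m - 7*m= -84*m^3 + 126*m^2 - 42*m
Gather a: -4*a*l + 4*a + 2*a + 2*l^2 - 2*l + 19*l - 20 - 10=a*(6 - 4*l) + 2*l^2 + 17*l - 30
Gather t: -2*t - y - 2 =-2*t - y - 2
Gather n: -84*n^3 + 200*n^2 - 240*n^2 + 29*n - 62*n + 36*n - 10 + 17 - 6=-84*n^3 - 40*n^2 + 3*n + 1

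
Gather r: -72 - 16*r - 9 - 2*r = -18*r - 81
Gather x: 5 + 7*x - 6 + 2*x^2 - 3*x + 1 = 2*x^2 + 4*x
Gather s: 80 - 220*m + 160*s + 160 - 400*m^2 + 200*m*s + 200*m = -400*m^2 - 20*m + s*(200*m + 160) + 240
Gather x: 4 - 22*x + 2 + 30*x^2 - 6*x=30*x^2 - 28*x + 6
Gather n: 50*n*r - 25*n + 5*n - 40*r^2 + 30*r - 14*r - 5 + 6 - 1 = n*(50*r - 20) - 40*r^2 + 16*r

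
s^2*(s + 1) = s^3 + s^2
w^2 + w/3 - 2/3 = (w - 2/3)*(w + 1)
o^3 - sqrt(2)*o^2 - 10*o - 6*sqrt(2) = (o - 3*sqrt(2))*(o + sqrt(2))^2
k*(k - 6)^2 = k^3 - 12*k^2 + 36*k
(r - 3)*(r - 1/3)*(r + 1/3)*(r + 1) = r^4 - 2*r^3 - 28*r^2/9 + 2*r/9 + 1/3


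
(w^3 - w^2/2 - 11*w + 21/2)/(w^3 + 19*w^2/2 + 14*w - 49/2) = (w - 3)/(w + 7)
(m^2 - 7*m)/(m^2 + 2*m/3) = 3*(m - 7)/(3*m + 2)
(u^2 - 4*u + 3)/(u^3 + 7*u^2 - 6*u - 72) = (u - 1)/(u^2 + 10*u + 24)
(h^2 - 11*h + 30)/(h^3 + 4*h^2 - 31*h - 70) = (h - 6)/(h^2 + 9*h + 14)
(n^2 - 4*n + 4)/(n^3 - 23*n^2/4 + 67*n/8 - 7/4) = 8*(n - 2)/(8*n^2 - 30*n + 7)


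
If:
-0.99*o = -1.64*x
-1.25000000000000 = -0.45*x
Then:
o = 4.60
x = 2.78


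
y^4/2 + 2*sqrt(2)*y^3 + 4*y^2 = y^2*(y/2 + sqrt(2))*(y + 2*sqrt(2))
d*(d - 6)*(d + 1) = d^3 - 5*d^2 - 6*d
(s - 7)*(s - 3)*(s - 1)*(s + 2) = s^4 - 9*s^3 + 9*s^2 + 41*s - 42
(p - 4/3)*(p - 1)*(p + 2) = p^3 - p^2/3 - 10*p/3 + 8/3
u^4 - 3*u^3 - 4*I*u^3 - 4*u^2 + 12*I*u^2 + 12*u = u*(u - 3)*(u - 2*I)^2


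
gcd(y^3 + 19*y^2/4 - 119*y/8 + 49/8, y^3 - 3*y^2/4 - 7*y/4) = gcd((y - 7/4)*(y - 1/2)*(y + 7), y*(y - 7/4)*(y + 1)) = y - 7/4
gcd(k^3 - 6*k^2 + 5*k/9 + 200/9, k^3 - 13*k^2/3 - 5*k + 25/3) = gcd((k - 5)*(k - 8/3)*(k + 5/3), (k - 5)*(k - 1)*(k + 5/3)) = k^2 - 10*k/3 - 25/3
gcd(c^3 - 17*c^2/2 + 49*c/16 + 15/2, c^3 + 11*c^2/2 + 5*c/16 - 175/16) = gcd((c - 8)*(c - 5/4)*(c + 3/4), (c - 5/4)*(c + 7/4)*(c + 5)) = c - 5/4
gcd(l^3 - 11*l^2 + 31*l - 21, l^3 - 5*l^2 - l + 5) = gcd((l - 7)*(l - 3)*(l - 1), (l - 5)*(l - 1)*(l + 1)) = l - 1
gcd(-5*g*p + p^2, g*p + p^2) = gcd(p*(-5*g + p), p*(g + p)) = p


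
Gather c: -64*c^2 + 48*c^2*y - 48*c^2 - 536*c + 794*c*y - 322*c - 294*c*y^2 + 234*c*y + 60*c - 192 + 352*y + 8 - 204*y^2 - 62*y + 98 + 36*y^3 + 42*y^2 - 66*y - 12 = c^2*(48*y - 112) + c*(-294*y^2 + 1028*y - 798) + 36*y^3 - 162*y^2 + 224*y - 98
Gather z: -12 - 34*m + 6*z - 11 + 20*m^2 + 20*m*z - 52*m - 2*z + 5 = 20*m^2 - 86*m + z*(20*m + 4) - 18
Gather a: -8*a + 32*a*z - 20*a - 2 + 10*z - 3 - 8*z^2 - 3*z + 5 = a*(32*z - 28) - 8*z^2 + 7*z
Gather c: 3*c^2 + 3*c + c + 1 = 3*c^2 + 4*c + 1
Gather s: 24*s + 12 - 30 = 24*s - 18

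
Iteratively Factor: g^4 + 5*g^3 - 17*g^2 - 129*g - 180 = (g + 4)*(g^3 + g^2 - 21*g - 45) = (g + 3)*(g + 4)*(g^2 - 2*g - 15) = (g + 3)^2*(g + 4)*(g - 5)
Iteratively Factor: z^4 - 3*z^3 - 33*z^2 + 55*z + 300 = (z + 4)*(z^3 - 7*z^2 - 5*z + 75) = (z + 3)*(z + 4)*(z^2 - 10*z + 25) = (z - 5)*(z + 3)*(z + 4)*(z - 5)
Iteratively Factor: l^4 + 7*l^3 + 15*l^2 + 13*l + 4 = (l + 1)*(l^3 + 6*l^2 + 9*l + 4) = (l + 1)^2*(l^2 + 5*l + 4) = (l + 1)^3*(l + 4)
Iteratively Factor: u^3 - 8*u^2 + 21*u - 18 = (u - 3)*(u^2 - 5*u + 6) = (u - 3)^2*(u - 2)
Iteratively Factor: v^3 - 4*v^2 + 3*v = (v - 1)*(v^2 - 3*v) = (v - 3)*(v - 1)*(v)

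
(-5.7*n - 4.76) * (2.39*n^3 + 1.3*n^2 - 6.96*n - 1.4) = -13.623*n^4 - 18.7864*n^3 + 33.484*n^2 + 41.1096*n + 6.664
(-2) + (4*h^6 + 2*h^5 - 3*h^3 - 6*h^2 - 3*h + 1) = 4*h^6 + 2*h^5 - 3*h^3 - 6*h^2 - 3*h - 1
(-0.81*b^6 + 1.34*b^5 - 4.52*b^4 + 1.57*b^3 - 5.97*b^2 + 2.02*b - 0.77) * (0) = 0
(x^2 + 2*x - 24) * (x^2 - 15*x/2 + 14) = x^4 - 11*x^3/2 - 25*x^2 + 208*x - 336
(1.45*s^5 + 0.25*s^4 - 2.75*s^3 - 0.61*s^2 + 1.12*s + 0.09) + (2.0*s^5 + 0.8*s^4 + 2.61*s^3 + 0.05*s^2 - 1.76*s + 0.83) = 3.45*s^5 + 1.05*s^4 - 0.14*s^3 - 0.56*s^2 - 0.64*s + 0.92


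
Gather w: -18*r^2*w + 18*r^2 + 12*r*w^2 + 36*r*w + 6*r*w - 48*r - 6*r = 18*r^2 + 12*r*w^2 - 54*r + w*(-18*r^2 + 42*r)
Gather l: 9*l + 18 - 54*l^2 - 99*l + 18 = -54*l^2 - 90*l + 36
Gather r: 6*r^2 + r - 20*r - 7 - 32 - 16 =6*r^2 - 19*r - 55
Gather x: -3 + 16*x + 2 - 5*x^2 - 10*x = -5*x^2 + 6*x - 1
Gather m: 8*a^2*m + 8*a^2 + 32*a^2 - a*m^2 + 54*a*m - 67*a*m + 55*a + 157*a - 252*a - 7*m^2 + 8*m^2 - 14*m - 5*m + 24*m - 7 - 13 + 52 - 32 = 40*a^2 - 40*a + m^2*(1 - a) + m*(8*a^2 - 13*a + 5)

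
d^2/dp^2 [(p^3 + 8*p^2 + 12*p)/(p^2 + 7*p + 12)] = 2*(-7*p^3 - 36*p^2 + 144)/(p^6 + 21*p^5 + 183*p^4 + 847*p^3 + 2196*p^2 + 3024*p + 1728)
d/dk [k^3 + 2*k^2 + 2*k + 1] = 3*k^2 + 4*k + 2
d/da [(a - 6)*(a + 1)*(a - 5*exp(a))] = -5*a^2*exp(a) + 3*a^2 + 15*a*exp(a) - 10*a + 55*exp(a) - 6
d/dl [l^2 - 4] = 2*l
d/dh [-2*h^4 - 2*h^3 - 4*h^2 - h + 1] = -8*h^3 - 6*h^2 - 8*h - 1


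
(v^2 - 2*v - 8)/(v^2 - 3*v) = (v^2 - 2*v - 8)/(v*(v - 3))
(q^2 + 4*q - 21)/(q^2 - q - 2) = (-q^2 - 4*q + 21)/(-q^2 + q + 2)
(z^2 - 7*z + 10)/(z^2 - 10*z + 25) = (z - 2)/(z - 5)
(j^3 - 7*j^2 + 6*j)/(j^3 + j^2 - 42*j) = (j - 1)/(j + 7)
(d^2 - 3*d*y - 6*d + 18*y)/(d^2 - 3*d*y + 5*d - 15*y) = (d - 6)/(d + 5)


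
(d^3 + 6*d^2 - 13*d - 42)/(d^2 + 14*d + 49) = (d^2 - d - 6)/(d + 7)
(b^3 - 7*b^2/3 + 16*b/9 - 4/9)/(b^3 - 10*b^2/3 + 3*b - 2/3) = (9*b^2 - 12*b + 4)/(3*(3*b^2 - 7*b + 2))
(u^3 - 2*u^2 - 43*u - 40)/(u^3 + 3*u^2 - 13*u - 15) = (u - 8)/(u - 3)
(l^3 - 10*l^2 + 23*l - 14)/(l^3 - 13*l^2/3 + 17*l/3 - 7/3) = 3*(l^2 - 9*l + 14)/(3*l^2 - 10*l + 7)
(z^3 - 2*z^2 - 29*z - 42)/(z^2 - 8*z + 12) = (z^3 - 2*z^2 - 29*z - 42)/(z^2 - 8*z + 12)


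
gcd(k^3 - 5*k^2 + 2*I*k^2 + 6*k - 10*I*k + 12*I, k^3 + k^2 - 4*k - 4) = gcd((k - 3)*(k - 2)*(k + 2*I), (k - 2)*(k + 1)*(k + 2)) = k - 2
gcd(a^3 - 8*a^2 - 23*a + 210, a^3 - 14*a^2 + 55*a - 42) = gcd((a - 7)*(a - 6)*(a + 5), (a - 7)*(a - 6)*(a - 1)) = a^2 - 13*a + 42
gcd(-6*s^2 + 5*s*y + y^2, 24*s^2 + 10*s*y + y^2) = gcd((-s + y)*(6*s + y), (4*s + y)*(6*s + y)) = 6*s + y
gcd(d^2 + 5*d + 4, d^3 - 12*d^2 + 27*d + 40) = d + 1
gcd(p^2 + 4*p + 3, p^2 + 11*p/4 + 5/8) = 1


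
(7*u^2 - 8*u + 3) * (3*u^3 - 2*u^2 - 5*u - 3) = 21*u^5 - 38*u^4 - 10*u^3 + 13*u^2 + 9*u - 9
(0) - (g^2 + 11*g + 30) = -g^2 - 11*g - 30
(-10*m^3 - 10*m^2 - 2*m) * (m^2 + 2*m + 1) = -10*m^5 - 30*m^4 - 32*m^3 - 14*m^2 - 2*m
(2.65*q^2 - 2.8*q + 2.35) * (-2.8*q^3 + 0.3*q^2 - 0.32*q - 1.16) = -7.42*q^5 + 8.635*q^4 - 8.268*q^3 - 1.473*q^2 + 2.496*q - 2.726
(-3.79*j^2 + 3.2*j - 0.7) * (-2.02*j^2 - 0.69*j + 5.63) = 7.6558*j^4 - 3.8489*j^3 - 22.1317*j^2 + 18.499*j - 3.941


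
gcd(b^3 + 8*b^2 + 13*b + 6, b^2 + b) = b + 1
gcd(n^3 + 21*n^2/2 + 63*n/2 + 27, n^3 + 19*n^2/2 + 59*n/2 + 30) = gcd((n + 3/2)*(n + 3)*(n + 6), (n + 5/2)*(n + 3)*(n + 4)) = n + 3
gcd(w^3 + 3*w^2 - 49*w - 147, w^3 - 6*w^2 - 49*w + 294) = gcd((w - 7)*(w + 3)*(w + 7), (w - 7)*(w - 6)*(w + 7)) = w^2 - 49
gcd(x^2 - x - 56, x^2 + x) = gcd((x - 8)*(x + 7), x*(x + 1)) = 1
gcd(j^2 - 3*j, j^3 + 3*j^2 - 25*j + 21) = j - 3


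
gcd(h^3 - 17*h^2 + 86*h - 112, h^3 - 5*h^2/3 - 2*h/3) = h - 2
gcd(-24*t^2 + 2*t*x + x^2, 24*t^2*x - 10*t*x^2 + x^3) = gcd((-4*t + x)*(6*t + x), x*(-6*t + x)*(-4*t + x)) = -4*t + x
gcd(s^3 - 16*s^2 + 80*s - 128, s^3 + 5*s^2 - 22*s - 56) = s - 4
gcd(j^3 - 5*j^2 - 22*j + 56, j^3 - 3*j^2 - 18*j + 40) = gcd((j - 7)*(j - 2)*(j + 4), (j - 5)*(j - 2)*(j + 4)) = j^2 + 2*j - 8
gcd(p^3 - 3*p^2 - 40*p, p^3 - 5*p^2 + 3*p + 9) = 1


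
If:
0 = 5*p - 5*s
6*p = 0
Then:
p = 0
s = 0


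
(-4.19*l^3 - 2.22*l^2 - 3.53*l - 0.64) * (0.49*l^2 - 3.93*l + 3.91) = -2.0531*l^5 + 15.3789*l^4 - 9.388*l^3 + 4.8791*l^2 - 11.2871*l - 2.5024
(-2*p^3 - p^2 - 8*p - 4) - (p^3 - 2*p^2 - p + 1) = -3*p^3 + p^2 - 7*p - 5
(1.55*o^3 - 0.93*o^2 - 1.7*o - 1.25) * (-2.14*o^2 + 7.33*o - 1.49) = -3.317*o^5 + 13.3517*o^4 - 5.4884*o^3 - 8.4003*o^2 - 6.6295*o + 1.8625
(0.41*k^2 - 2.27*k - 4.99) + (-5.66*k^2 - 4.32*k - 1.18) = -5.25*k^2 - 6.59*k - 6.17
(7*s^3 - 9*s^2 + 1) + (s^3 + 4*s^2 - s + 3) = 8*s^3 - 5*s^2 - s + 4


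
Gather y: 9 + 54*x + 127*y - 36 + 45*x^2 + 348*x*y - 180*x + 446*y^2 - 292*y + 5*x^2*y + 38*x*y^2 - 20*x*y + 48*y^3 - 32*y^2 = 45*x^2 - 126*x + 48*y^3 + y^2*(38*x + 414) + y*(5*x^2 + 328*x - 165) - 27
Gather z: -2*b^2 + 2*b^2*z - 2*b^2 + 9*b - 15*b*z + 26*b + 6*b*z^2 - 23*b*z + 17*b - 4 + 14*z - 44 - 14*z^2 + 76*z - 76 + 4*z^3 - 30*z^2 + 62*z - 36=-4*b^2 + 52*b + 4*z^3 + z^2*(6*b - 44) + z*(2*b^2 - 38*b + 152) - 160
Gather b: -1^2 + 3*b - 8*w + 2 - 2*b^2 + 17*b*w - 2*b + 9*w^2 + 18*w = -2*b^2 + b*(17*w + 1) + 9*w^2 + 10*w + 1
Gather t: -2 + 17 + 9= 24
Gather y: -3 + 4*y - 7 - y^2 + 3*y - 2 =-y^2 + 7*y - 12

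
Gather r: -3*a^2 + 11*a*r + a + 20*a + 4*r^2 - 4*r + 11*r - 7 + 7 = -3*a^2 + 21*a + 4*r^2 + r*(11*a + 7)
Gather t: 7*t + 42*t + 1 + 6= 49*t + 7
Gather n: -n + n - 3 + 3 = 0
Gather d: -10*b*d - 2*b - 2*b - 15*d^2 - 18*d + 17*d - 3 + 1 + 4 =-4*b - 15*d^2 + d*(-10*b - 1) + 2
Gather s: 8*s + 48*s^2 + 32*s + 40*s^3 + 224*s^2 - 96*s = 40*s^3 + 272*s^2 - 56*s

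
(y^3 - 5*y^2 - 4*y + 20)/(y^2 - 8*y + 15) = (y^2 - 4)/(y - 3)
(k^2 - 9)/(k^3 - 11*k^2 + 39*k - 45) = (k + 3)/(k^2 - 8*k + 15)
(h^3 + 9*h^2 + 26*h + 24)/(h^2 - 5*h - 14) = (h^2 + 7*h + 12)/(h - 7)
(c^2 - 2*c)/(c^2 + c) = (c - 2)/(c + 1)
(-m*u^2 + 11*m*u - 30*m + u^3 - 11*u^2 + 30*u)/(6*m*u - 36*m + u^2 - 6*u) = (-m*u + 5*m + u^2 - 5*u)/(6*m + u)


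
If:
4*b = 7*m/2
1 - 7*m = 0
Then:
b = 1/8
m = 1/7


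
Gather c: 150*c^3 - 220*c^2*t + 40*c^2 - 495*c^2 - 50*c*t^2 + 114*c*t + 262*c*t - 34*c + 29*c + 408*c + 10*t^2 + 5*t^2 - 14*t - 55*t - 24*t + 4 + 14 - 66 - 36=150*c^3 + c^2*(-220*t - 455) + c*(-50*t^2 + 376*t + 403) + 15*t^2 - 93*t - 84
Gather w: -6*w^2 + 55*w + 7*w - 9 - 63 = -6*w^2 + 62*w - 72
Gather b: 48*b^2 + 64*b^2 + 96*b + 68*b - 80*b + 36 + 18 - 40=112*b^2 + 84*b + 14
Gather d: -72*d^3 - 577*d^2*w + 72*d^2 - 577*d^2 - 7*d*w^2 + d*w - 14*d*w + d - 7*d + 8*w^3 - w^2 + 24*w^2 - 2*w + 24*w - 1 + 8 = -72*d^3 + d^2*(-577*w - 505) + d*(-7*w^2 - 13*w - 6) + 8*w^3 + 23*w^2 + 22*w + 7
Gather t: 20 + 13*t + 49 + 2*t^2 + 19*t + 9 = 2*t^2 + 32*t + 78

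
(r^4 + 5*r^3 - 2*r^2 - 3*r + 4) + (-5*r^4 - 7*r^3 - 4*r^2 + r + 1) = -4*r^4 - 2*r^3 - 6*r^2 - 2*r + 5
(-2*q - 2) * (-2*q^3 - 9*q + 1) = 4*q^4 + 4*q^3 + 18*q^2 + 16*q - 2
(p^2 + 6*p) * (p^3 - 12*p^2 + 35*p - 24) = p^5 - 6*p^4 - 37*p^3 + 186*p^2 - 144*p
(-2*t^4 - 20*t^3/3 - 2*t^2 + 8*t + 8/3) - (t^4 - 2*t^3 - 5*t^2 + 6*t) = -3*t^4 - 14*t^3/3 + 3*t^2 + 2*t + 8/3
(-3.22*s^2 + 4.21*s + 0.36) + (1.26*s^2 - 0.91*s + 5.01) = -1.96*s^2 + 3.3*s + 5.37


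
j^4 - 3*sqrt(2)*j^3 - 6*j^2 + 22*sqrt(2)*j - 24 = (j - 3*sqrt(2))*(j - sqrt(2))^2*(j + 2*sqrt(2))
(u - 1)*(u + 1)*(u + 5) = u^3 + 5*u^2 - u - 5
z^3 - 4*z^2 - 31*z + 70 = (z - 7)*(z - 2)*(z + 5)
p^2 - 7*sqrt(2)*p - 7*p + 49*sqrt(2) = (p - 7)*(p - 7*sqrt(2))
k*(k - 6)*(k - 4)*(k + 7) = k^4 - 3*k^3 - 46*k^2 + 168*k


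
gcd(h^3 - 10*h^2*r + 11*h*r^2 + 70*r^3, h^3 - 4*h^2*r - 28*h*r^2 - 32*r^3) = h + 2*r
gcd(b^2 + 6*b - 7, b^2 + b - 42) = b + 7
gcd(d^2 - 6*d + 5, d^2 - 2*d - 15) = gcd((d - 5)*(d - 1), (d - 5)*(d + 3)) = d - 5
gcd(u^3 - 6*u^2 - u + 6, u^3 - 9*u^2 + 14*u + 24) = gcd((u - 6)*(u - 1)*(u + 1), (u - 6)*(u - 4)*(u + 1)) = u^2 - 5*u - 6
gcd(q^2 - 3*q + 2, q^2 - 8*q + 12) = q - 2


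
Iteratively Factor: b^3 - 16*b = (b)*(b^2 - 16) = b*(b + 4)*(b - 4)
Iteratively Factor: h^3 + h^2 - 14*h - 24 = (h + 3)*(h^2 - 2*h - 8) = (h - 4)*(h + 3)*(h + 2)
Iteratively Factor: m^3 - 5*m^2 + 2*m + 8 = (m - 4)*(m^2 - m - 2) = (m - 4)*(m - 2)*(m + 1)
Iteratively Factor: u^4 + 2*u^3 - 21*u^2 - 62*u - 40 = (u + 2)*(u^3 - 21*u - 20) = (u + 2)*(u + 4)*(u^2 - 4*u - 5) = (u + 1)*(u + 2)*(u + 4)*(u - 5)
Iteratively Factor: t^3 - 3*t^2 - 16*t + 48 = (t - 4)*(t^2 + t - 12) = (t - 4)*(t + 4)*(t - 3)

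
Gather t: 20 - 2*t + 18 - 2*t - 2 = 36 - 4*t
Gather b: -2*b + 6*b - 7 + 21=4*b + 14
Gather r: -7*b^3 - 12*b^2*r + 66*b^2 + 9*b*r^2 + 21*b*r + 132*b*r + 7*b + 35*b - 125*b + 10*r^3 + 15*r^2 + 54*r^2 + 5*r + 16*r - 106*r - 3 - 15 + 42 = -7*b^3 + 66*b^2 - 83*b + 10*r^3 + r^2*(9*b + 69) + r*(-12*b^2 + 153*b - 85) + 24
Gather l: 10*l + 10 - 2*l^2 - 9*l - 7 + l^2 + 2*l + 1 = -l^2 + 3*l + 4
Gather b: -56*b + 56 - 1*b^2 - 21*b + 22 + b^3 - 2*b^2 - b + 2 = b^3 - 3*b^2 - 78*b + 80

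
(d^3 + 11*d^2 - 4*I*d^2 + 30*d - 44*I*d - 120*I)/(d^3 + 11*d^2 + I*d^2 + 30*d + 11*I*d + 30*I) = (d - 4*I)/(d + I)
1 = 1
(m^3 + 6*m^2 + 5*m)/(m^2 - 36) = m*(m^2 + 6*m + 5)/(m^2 - 36)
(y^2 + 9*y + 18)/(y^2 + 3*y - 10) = (y^2 + 9*y + 18)/(y^2 + 3*y - 10)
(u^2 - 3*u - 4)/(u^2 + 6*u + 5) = (u - 4)/(u + 5)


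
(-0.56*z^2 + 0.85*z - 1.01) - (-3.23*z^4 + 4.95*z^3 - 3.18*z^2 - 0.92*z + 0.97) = 3.23*z^4 - 4.95*z^3 + 2.62*z^2 + 1.77*z - 1.98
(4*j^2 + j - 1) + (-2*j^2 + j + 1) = 2*j^2 + 2*j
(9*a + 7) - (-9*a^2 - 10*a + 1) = 9*a^2 + 19*a + 6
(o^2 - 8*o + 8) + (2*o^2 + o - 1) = 3*o^2 - 7*o + 7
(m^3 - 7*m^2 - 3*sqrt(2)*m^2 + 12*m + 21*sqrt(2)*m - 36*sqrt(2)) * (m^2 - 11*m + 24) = m^5 - 18*m^4 - 3*sqrt(2)*m^4 + 54*sqrt(2)*m^3 + 113*m^3 - 339*sqrt(2)*m^2 - 300*m^2 + 288*m + 900*sqrt(2)*m - 864*sqrt(2)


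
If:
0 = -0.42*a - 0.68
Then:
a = -1.62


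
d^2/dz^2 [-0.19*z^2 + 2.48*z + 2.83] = -0.380000000000000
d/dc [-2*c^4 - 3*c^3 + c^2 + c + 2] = -8*c^3 - 9*c^2 + 2*c + 1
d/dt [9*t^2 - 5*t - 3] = 18*t - 5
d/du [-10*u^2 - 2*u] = -20*u - 2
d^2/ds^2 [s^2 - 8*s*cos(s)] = 8*s*cos(s) + 16*sin(s) + 2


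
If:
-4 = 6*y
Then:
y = -2/3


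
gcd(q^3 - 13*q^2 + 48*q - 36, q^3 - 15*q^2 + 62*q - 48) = q^2 - 7*q + 6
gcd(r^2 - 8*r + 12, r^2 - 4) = r - 2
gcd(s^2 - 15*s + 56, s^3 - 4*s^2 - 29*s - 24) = s - 8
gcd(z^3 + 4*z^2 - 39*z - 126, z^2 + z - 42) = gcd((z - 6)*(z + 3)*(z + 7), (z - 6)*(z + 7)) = z^2 + z - 42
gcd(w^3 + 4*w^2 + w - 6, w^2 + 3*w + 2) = w + 2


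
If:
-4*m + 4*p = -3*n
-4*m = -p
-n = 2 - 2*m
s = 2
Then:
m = 1/3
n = -4/3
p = 4/3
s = 2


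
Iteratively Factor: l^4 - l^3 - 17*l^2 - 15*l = (l - 5)*(l^3 + 4*l^2 + 3*l) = l*(l - 5)*(l^2 + 4*l + 3) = l*(l - 5)*(l + 3)*(l + 1)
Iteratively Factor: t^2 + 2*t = (t + 2)*(t)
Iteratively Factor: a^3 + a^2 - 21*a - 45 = (a - 5)*(a^2 + 6*a + 9) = (a - 5)*(a + 3)*(a + 3)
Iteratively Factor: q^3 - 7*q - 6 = (q + 1)*(q^2 - q - 6) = (q + 1)*(q + 2)*(q - 3)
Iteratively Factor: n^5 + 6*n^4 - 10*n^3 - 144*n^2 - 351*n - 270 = (n + 3)*(n^4 + 3*n^3 - 19*n^2 - 87*n - 90) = (n - 5)*(n + 3)*(n^3 + 8*n^2 + 21*n + 18) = (n - 5)*(n + 2)*(n + 3)*(n^2 + 6*n + 9) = (n - 5)*(n + 2)*(n + 3)^2*(n + 3)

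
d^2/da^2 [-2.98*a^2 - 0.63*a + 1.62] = -5.96000000000000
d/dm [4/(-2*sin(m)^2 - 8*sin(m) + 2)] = 4*(sin(m) + 2)*cos(m)/(4*sin(m) - cos(m)^2)^2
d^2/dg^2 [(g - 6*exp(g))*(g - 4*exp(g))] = -10*g*exp(g) + 96*exp(2*g) - 20*exp(g) + 2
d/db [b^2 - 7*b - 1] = 2*b - 7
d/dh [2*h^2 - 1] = 4*h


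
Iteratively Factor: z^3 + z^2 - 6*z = (z - 2)*(z^2 + 3*z) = z*(z - 2)*(z + 3)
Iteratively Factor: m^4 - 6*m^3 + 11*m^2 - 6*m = (m - 1)*(m^3 - 5*m^2 + 6*m) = (m - 3)*(m - 1)*(m^2 - 2*m) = (m - 3)*(m - 2)*(m - 1)*(m)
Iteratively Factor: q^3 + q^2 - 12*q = (q + 4)*(q^2 - 3*q) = q*(q + 4)*(q - 3)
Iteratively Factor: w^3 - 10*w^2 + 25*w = (w - 5)*(w^2 - 5*w) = (w - 5)^2*(w)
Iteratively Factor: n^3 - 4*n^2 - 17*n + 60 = (n + 4)*(n^2 - 8*n + 15) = (n - 5)*(n + 4)*(n - 3)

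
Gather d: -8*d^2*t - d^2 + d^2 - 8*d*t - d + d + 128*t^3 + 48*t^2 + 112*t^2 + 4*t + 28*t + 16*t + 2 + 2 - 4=-8*d^2*t - 8*d*t + 128*t^3 + 160*t^2 + 48*t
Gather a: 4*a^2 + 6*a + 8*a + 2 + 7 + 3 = 4*a^2 + 14*a + 12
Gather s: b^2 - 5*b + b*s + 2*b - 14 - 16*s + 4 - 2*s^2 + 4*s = b^2 - 3*b - 2*s^2 + s*(b - 12) - 10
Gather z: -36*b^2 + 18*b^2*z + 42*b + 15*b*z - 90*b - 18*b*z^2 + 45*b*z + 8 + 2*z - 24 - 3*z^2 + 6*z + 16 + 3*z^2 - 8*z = -36*b^2 - 18*b*z^2 - 48*b + z*(18*b^2 + 60*b)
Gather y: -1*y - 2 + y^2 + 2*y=y^2 + y - 2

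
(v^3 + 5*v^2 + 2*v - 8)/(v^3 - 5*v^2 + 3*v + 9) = (v^3 + 5*v^2 + 2*v - 8)/(v^3 - 5*v^2 + 3*v + 9)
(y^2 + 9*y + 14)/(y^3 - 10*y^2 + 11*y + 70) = (y + 7)/(y^2 - 12*y + 35)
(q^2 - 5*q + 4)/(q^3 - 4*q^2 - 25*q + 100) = (q - 1)/(q^2 - 25)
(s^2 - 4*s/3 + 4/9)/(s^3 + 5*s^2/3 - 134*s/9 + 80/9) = (3*s - 2)/(3*s^2 + 7*s - 40)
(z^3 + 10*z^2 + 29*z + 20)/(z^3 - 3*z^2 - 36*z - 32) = (z + 5)/(z - 8)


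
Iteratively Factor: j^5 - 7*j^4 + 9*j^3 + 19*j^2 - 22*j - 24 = (j - 4)*(j^4 - 3*j^3 - 3*j^2 + 7*j + 6) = (j - 4)*(j + 1)*(j^3 - 4*j^2 + j + 6) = (j - 4)*(j - 2)*(j + 1)*(j^2 - 2*j - 3) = (j - 4)*(j - 3)*(j - 2)*(j + 1)*(j + 1)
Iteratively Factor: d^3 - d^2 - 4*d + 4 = (d - 1)*(d^2 - 4) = (d - 2)*(d - 1)*(d + 2)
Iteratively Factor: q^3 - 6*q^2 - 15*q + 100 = (q - 5)*(q^2 - q - 20) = (q - 5)*(q + 4)*(q - 5)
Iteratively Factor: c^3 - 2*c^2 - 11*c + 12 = (c + 3)*(c^2 - 5*c + 4) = (c - 4)*(c + 3)*(c - 1)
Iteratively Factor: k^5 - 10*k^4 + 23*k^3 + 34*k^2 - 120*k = (k - 3)*(k^4 - 7*k^3 + 2*k^2 + 40*k) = (k - 5)*(k - 3)*(k^3 - 2*k^2 - 8*k) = (k - 5)*(k - 3)*(k + 2)*(k^2 - 4*k) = k*(k - 5)*(k - 3)*(k + 2)*(k - 4)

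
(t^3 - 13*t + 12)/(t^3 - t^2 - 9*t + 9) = (t + 4)/(t + 3)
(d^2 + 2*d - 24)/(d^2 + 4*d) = (d^2 + 2*d - 24)/(d*(d + 4))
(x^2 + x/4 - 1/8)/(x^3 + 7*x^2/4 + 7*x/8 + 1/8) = (4*x - 1)/(4*x^2 + 5*x + 1)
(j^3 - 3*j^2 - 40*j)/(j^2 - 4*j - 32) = j*(j + 5)/(j + 4)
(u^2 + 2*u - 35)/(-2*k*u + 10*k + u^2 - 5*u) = (u + 7)/(-2*k + u)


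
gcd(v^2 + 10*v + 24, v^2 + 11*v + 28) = v + 4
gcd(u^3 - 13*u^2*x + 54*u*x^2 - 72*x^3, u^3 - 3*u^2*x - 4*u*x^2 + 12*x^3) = -u + 3*x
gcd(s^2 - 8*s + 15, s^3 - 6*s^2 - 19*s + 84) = s - 3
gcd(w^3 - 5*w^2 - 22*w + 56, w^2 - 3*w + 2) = w - 2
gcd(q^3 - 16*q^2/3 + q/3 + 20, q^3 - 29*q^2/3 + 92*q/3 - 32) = q^2 - 7*q + 12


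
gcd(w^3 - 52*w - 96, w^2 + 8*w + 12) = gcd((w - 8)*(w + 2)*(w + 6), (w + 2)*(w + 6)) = w^2 + 8*w + 12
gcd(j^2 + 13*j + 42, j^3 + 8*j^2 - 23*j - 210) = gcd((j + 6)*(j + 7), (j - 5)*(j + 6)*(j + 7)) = j^2 + 13*j + 42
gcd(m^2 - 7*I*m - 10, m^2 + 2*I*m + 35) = m - 5*I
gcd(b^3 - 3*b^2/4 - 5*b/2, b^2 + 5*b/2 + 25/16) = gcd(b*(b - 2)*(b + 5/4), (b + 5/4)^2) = b + 5/4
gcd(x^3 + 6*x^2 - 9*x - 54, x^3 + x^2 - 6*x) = x + 3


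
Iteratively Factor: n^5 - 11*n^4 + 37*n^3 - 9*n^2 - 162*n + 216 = (n + 2)*(n^4 - 13*n^3 + 63*n^2 - 135*n + 108) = (n - 3)*(n + 2)*(n^3 - 10*n^2 + 33*n - 36) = (n - 4)*(n - 3)*(n + 2)*(n^2 - 6*n + 9) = (n - 4)*(n - 3)^2*(n + 2)*(n - 3)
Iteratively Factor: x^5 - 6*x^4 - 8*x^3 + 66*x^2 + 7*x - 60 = (x + 3)*(x^4 - 9*x^3 + 19*x^2 + 9*x - 20) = (x + 1)*(x + 3)*(x^3 - 10*x^2 + 29*x - 20) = (x - 5)*(x + 1)*(x + 3)*(x^2 - 5*x + 4) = (x - 5)*(x - 4)*(x + 1)*(x + 3)*(x - 1)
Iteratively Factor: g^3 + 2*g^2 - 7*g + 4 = (g - 1)*(g^2 + 3*g - 4) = (g - 1)^2*(g + 4)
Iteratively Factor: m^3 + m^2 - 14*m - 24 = (m + 3)*(m^2 - 2*m - 8) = (m + 2)*(m + 3)*(m - 4)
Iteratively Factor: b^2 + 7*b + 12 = (b + 4)*(b + 3)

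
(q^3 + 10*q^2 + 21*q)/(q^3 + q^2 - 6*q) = (q + 7)/(q - 2)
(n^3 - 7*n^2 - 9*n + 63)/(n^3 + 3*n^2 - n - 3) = (n^2 - 10*n + 21)/(n^2 - 1)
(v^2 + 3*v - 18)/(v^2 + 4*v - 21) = (v + 6)/(v + 7)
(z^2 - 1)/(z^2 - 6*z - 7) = (z - 1)/(z - 7)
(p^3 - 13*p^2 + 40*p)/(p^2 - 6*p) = (p^2 - 13*p + 40)/(p - 6)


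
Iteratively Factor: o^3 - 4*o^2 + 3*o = (o - 3)*(o^2 - o) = (o - 3)*(o - 1)*(o)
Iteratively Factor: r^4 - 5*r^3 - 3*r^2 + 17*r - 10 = (r + 2)*(r^3 - 7*r^2 + 11*r - 5) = (r - 5)*(r + 2)*(r^2 - 2*r + 1) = (r - 5)*(r - 1)*(r + 2)*(r - 1)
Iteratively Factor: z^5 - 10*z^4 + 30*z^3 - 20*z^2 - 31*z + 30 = (z - 5)*(z^4 - 5*z^3 + 5*z^2 + 5*z - 6) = (z - 5)*(z + 1)*(z^3 - 6*z^2 + 11*z - 6) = (z - 5)*(z - 3)*(z + 1)*(z^2 - 3*z + 2) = (z - 5)*(z - 3)*(z - 2)*(z + 1)*(z - 1)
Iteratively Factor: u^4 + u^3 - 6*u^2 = (u)*(u^3 + u^2 - 6*u) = u*(u + 3)*(u^2 - 2*u) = u^2*(u + 3)*(u - 2)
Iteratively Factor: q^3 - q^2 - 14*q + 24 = (q - 2)*(q^2 + q - 12) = (q - 2)*(q + 4)*(q - 3)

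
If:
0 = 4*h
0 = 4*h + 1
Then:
No Solution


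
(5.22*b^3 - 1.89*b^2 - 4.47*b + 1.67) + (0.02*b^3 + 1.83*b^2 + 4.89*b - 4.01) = 5.24*b^3 - 0.0599999999999998*b^2 + 0.42*b - 2.34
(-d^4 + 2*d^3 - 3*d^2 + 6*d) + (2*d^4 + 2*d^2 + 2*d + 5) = d^4 + 2*d^3 - d^2 + 8*d + 5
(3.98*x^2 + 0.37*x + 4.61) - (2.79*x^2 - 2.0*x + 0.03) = 1.19*x^2 + 2.37*x + 4.58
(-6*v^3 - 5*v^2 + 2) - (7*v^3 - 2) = -13*v^3 - 5*v^2 + 4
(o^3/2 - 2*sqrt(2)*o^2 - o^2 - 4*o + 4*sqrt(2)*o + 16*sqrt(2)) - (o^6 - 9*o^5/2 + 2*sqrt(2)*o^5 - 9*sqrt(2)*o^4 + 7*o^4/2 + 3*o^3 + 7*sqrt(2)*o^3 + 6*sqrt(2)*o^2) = -o^6 - 2*sqrt(2)*o^5 + 9*o^5/2 - 7*o^4/2 + 9*sqrt(2)*o^4 - 7*sqrt(2)*o^3 - 5*o^3/2 - 8*sqrt(2)*o^2 - o^2 - 4*o + 4*sqrt(2)*o + 16*sqrt(2)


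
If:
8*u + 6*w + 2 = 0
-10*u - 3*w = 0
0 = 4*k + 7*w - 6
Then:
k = 89/36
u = 1/6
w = -5/9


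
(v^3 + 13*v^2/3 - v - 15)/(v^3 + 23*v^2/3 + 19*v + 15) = (3*v - 5)/(3*v + 5)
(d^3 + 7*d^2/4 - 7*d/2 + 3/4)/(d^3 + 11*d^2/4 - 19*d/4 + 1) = (d + 3)/(d + 4)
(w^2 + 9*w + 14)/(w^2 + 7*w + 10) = (w + 7)/(w + 5)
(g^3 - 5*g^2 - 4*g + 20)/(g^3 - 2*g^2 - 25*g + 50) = (g + 2)/(g + 5)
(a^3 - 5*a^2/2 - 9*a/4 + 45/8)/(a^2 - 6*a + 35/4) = (4*a^2 - 9)/(2*(2*a - 7))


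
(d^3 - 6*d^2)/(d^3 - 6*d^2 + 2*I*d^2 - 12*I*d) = d/(d + 2*I)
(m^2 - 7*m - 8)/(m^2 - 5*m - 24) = (m + 1)/(m + 3)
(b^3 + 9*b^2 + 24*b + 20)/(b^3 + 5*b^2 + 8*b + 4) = (b + 5)/(b + 1)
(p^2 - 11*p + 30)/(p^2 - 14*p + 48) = (p - 5)/(p - 8)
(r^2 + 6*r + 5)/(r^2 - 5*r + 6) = (r^2 + 6*r + 5)/(r^2 - 5*r + 6)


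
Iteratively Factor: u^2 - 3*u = (u - 3)*(u)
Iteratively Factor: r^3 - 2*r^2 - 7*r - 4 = (r + 1)*(r^2 - 3*r - 4) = (r + 1)^2*(r - 4)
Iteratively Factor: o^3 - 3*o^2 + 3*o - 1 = (o - 1)*(o^2 - 2*o + 1) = (o - 1)^2*(o - 1)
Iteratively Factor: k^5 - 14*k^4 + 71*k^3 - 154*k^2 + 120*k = (k - 3)*(k^4 - 11*k^3 + 38*k^2 - 40*k) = (k - 5)*(k - 3)*(k^3 - 6*k^2 + 8*k) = k*(k - 5)*(k - 3)*(k^2 - 6*k + 8) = k*(k - 5)*(k - 3)*(k - 2)*(k - 4)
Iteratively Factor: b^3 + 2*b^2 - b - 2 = (b + 1)*(b^2 + b - 2) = (b + 1)*(b + 2)*(b - 1)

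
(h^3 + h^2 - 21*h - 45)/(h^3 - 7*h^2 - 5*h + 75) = (h + 3)/(h - 5)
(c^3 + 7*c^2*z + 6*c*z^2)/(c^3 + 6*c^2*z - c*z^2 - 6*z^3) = c/(c - z)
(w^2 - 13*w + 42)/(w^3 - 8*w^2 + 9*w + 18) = (w - 7)/(w^2 - 2*w - 3)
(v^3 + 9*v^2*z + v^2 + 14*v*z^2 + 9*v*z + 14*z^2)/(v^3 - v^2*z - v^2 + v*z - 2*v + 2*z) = (-v^2 - 9*v*z - 14*z^2)/(-v^2 + v*z + 2*v - 2*z)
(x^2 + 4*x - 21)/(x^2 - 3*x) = (x + 7)/x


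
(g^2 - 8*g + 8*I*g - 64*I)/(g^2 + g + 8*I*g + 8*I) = (g - 8)/(g + 1)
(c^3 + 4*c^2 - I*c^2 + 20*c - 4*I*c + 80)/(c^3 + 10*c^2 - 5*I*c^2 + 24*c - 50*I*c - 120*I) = (c + 4*I)/(c + 6)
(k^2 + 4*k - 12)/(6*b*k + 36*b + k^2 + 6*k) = (k - 2)/(6*b + k)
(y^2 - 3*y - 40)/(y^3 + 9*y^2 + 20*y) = (y - 8)/(y*(y + 4))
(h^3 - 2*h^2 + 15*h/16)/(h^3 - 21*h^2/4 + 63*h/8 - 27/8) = h*(4*h - 5)/(2*(2*h^2 - 9*h + 9))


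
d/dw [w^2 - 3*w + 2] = 2*w - 3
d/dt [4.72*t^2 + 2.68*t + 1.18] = 9.44*t + 2.68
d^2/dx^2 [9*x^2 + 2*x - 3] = 18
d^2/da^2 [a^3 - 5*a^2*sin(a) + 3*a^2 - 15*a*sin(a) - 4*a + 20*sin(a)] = 5*a^2*sin(a) + 15*a*sin(a) - 20*a*cos(a) + 6*a - 30*sqrt(2)*sin(a + pi/4) + 6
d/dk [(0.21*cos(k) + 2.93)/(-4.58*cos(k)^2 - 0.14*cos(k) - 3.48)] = (-0.9618*cos(k)^2 - 26.8388*cos(k) + 0.3206)*sin(k)/(20.9764*cos(k)^4 + 1.2824*cos(k)^3 + 31.8964*cos(k)^2 + 0.9744*cos(k) + 12.1104)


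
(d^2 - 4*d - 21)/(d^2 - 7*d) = (d + 3)/d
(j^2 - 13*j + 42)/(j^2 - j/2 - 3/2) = 2*(-j^2 + 13*j - 42)/(-2*j^2 + j + 3)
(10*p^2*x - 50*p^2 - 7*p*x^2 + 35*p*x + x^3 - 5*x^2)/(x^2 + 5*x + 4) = (10*p^2*x - 50*p^2 - 7*p*x^2 + 35*p*x + x^3 - 5*x^2)/(x^2 + 5*x + 4)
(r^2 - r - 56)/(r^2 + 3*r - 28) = (r - 8)/(r - 4)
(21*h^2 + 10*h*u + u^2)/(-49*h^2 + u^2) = (3*h + u)/(-7*h + u)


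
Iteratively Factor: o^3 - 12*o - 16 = (o + 2)*(o^2 - 2*o - 8) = (o - 4)*(o + 2)*(o + 2)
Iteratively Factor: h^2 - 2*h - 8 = (h - 4)*(h + 2)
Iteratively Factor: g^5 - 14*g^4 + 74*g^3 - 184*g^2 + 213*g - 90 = (g - 1)*(g^4 - 13*g^3 + 61*g^2 - 123*g + 90) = (g - 3)*(g - 1)*(g^3 - 10*g^2 + 31*g - 30) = (g - 3)*(g - 2)*(g - 1)*(g^2 - 8*g + 15) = (g - 5)*(g - 3)*(g - 2)*(g - 1)*(g - 3)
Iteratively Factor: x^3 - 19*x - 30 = (x + 2)*(x^2 - 2*x - 15) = (x - 5)*(x + 2)*(x + 3)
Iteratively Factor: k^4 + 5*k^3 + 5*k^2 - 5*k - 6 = (k + 1)*(k^3 + 4*k^2 + k - 6) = (k + 1)*(k + 3)*(k^2 + k - 2) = (k + 1)*(k + 2)*(k + 3)*(k - 1)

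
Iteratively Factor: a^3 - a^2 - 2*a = (a)*(a^2 - a - 2) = a*(a - 2)*(a + 1)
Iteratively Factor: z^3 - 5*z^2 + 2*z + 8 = (z - 4)*(z^2 - z - 2) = (z - 4)*(z + 1)*(z - 2)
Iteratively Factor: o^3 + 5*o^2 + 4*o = (o + 1)*(o^2 + 4*o) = o*(o + 1)*(o + 4)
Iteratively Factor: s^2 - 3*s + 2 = (s - 1)*(s - 2)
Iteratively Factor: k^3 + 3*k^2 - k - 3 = (k + 1)*(k^2 + 2*k - 3) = (k - 1)*(k + 1)*(k + 3)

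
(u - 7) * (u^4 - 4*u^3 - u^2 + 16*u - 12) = u^5 - 11*u^4 + 27*u^3 + 23*u^2 - 124*u + 84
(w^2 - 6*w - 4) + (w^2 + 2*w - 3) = 2*w^2 - 4*w - 7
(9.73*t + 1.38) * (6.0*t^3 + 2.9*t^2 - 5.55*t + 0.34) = 58.38*t^4 + 36.497*t^3 - 49.9995*t^2 - 4.3508*t + 0.4692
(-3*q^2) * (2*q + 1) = -6*q^3 - 3*q^2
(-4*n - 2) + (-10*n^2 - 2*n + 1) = -10*n^2 - 6*n - 1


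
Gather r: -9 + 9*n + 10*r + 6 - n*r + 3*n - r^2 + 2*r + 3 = 12*n - r^2 + r*(12 - n)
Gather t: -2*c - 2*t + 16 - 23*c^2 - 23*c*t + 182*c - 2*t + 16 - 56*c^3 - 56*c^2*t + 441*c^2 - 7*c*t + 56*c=-56*c^3 + 418*c^2 + 236*c + t*(-56*c^2 - 30*c - 4) + 32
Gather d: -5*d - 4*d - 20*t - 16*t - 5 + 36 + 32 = -9*d - 36*t + 63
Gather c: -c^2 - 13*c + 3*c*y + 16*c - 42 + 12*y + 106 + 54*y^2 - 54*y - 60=-c^2 + c*(3*y + 3) + 54*y^2 - 42*y + 4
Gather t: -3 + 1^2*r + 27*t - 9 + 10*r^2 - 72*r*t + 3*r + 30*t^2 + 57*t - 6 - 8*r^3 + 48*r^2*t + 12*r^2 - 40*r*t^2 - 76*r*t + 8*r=-8*r^3 + 22*r^2 + 12*r + t^2*(30 - 40*r) + t*(48*r^2 - 148*r + 84) - 18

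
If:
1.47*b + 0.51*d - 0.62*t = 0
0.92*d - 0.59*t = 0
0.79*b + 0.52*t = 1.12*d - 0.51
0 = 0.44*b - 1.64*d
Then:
No Solution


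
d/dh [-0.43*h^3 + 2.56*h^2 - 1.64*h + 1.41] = -1.29*h^2 + 5.12*h - 1.64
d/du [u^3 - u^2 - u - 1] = 3*u^2 - 2*u - 1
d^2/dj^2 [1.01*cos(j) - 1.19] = -1.01*cos(j)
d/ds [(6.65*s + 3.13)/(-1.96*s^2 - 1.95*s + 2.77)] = (13.034*s^2 + 12.2696*s + 24.524)/(3.8416*s^4 + 7.644*s^3 - 7.0559*s^2 - 10.803*s + 7.6729)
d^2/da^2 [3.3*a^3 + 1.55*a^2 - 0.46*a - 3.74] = 19.8*a + 3.1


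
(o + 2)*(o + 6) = o^2 + 8*o + 12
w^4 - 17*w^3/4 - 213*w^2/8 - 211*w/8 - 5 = (w - 8)*(w + 1/4)*(w + 1)*(w + 5/2)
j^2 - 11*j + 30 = (j - 6)*(j - 5)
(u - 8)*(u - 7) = u^2 - 15*u + 56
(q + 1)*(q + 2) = q^2 + 3*q + 2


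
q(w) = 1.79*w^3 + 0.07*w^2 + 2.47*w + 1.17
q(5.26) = 276.60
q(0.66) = 3.35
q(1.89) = 18.17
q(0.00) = 1.17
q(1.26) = 7.97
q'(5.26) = 151.78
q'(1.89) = 21.92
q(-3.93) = -116.11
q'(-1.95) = 22.62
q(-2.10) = -20.29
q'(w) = 5.37*w^2 + 0.14*w + 2.47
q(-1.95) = -16.65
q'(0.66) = 4.90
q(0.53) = 2.77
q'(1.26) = 11.17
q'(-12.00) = 774.07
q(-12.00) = -3111.51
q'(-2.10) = 25.86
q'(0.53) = 4.05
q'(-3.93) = 84.86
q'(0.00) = 2.47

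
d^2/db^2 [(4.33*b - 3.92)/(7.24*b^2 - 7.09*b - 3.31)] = ((118.161 - 188.0952*b)*(-7.24*b^2 + 7.09*b + 3.31) - (4.33*b - 3.92)*(14.48*b - 7.09)*(28.96*b - 14.18))/(-7.24*b^2 + 7.09*b + 3.31)^3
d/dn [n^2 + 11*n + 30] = 2*n + 11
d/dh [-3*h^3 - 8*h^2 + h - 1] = -9*h^2 - 16*h + 1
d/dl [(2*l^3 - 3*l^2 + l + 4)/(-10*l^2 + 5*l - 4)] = (-20*l^4 + 20*l^3 - 29*l^2 + 104*l - 24)/(100*l^4 - 100*l^3 + 105*l^2 - 40*l + 16)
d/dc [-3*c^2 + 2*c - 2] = 2 - 6*c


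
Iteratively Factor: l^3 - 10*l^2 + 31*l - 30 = (l - 2)*(l^2 - 8*l + 15) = (l - 5)*(l - 2)*(l - 3)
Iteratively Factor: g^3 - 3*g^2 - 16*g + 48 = (g - 3)*(g^2 - 16) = (g - 4)*(g - 3)*(g + 4)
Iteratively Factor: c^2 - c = (c - 1)*(c)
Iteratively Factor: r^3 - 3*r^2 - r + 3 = (r - 1)*(r^2 - 2*r - 3) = (r - 3)*(r - 1)*(r + 1)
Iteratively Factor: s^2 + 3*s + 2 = (s + 1)*(s + 2)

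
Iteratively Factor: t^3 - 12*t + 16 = (t - 2)*(t^2 + 2*t - 8) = (t - 2)*(t + 4)*(t - 2)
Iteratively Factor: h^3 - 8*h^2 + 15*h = (h - 5)*(h^2 - 3*h) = h*(h - 5)*(h - 3)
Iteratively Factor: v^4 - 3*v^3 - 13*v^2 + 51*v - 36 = (v - 3)*(v^3 - 13*v + 12) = (v - 3)*(v + 4)*(v^2 - 4*v + 3) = (v - 3)*(v - 1)*(v + 4)*(v - 3)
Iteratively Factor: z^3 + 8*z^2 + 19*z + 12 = (z + 3)*(z^2 + 5*z + 4) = (z + 3)*(z + 4)*(z + 1)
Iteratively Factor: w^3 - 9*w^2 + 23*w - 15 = (w - 5)*(w^2 - 4*w + 3) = (w - 5)*(w - 1)*(w - 3)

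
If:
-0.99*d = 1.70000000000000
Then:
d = -1.72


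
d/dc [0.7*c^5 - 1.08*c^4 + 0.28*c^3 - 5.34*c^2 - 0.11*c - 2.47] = 3.5*c^4 - 4.32*c^3 + 0.84*c^2 - 10.68*c - 0.11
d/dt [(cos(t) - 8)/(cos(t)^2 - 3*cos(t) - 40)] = sin(t)/(cos(t) + 5)^2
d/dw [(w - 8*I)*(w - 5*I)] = 2*w - 13*I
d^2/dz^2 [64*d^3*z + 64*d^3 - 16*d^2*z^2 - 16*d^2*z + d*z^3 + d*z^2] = 2*d*(-16*d + 3*z + 1)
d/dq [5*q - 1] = 5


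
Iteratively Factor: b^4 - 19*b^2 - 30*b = (b - 5)*(b^3 + 5*b^2 + 6*b) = (b - 5)*(b + 2)*(b^2 + 3*b) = (b - 5)*(b + 2)*(b + 3)*(b)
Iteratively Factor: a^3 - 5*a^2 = (a)*(a^2 - 5*a) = a*(a - 5)*(a)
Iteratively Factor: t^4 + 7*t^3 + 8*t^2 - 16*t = (t - 1)*(t^3 + 8*t^2 + 16*t) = (t - 1)*(t + 4)*(t^2 + 4*t) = (t - 1)*(t + 4)^2*(t)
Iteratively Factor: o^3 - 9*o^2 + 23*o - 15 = (o - 5)*(o^2 - 4*o + 3) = (o - 5)*(o - 1)*(o - 3)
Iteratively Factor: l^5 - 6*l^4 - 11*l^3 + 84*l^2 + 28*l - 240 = (l - 4)*(l^4 - 2*l^3 - 19*l^2 + 8*l + 60) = (l - 4)*(l - 2)*(l^3 - 19*l - 30) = (l - 4)*(l - 2)*(l + 2)*(l^2 - 2*l - 15) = (l - 4)*(l - 2)*(l + 2)*(l + 3)*(l - 5)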